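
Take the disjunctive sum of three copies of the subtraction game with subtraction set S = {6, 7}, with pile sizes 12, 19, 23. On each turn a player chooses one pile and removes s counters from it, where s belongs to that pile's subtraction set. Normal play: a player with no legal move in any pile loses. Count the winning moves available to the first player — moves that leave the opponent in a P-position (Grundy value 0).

1

All piles use S = {6, 7}:
G(0) = 0
G(1) = mex{} = 0
G(2) = mex{} = 0
G(3) = mex{} = 0
G(4) = mex{} = 0
G(5) = mex{} = 0
G(6) = mex{0} = 1
G(7) = mex{0,0} = 1
G(8) = mex{0,0} = 1
G(9) = mex{0,0} = 1
G(10) = mex{0,0} = 1
G(11) = mex{0,0} = 1
G(12) = mex{1,0} = 2
G(13) = mex{1,1} = 0
G(14) = mex{1,1} = 0
G(15) = mex{1,1} = 0
G(16) = mex{1,1} = 0
G(17) = mex{1,1} = 0
G(18) = mex{2,1} = 0
G(19) = mex{0,2} = 1
G(20) = mex{0,0} = 1
G(21) = mex{0,0} = 1
G(22) = mex{0,0} = 1
G(23) = mex{0,0} = 1
Pile A: G(12) = 2.
Pile B: G(19) = 1.
Pile C: G(23) = 1.
Combined Grundy value = 2 ⊕ 1 ⊕ 1 = 2.
A winning move leaves total XOR = 0, i.e. changes one component's Grundy value g to g ⊕ X where X is the current total.
Pile A: need g' = 2⊕2 = 0. Options: 12−6→G=1, 12−7→G=0. Hits: 1.
Pile B: need g' = 1⊕2 = 3. Options: 19−6→G=0, 19−7→G=2. Hits: 0.
Pile C: need g' = 1⊕2 = 3. Options: 23−6→G=0, 23−7→G=0. Hits: 0.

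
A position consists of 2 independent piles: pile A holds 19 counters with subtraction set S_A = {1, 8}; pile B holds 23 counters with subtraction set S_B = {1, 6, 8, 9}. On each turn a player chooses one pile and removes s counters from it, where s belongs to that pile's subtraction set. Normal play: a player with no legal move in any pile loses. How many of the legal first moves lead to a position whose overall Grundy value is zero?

Pile A, S = {1, 8}:
n :  0  1  2  3  4  5  6  7  8  9 10 11 12 13 14 15 16 17 18 19
G :  0  1  0  1  0  1  0  1  2  0  1  0  1  0  1  0  1  2  0  1
G_A(19) = 1.
Pile B, S = {1, 6, 8, 9}:
G(0) = 0
G(1) = mex{0} = 1
G(2) = mex{1} = 0
G(3) = mex{0} = 1
G(4) = mex{1} = 0
G(5) = mex{0} = 1
G(6) = mex{1,0} = 2
G(7) = mex{2,1} = 0
G(8) = mex{0,0,0} = 1
G(9) = mex{1,1,1,0} = 2
G(10) = mex{2,0,0,1} = 3
G(11) = mex{3,1,1,0} = 2
G(12) = mex{2,2,0,1} = 3
G(13) = mex{3,0,1,0} = 2
G(14) = mex{2,1,2,1} = 0
G(15) = mex{0,2,0,2} = 1
G(16) = mex{1,3,1,0} = 2
G(17) = mex{2,2,2,1} = 0
G(18) = mex{0,3,3,2} = 1
G(19) = mex{1,2,2,3} = 0
G(20) = mex{0,0,3,2} = 1
G(21) = mex{1,1,2,3} = 0
G(22) = mex{0,2,0,2} = 1
G(23) = mex{1,0,1,0} = 2
G_B(23) = 2.
Combined Grundy value = 1 ⊕ 2 = 3.
A winning move leaves total XOR = 0, i.e. changes one component's Grundy value g to g ⊕ X where X is the current total.
Pile A: need g' = 1⊕3 = 2. Options: 19−1→G=0, 19−8→G=0. Hits: 0.
Pile B: need g' = 2⊕3 = 1. Options: 23−1→G=1, 23−6→G=0, 23−8→G=1, 23−9→G=0. Hits: 2.

2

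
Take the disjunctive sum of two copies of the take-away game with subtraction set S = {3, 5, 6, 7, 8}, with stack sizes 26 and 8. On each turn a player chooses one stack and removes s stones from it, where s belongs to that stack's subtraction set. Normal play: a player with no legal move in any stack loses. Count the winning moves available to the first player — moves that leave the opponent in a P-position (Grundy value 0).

4

All stacks use S = {3, 5, 6, 7, 8}:
G(0) = 0
G(1) = mex{} = 0
G(2) = mex{} = 0
G(3) = mex{0} = 1
G(4) = mex{0} = 1
G(5) = mex{0,0} = 1
G(6) = mex{1,0,0} = 2
G(7) = mex{1,0,0,0} = 2
G(8) = mex{1,1,0,0,0} = 2
G(9) = mex{2,1,1,0,0} = 3
G(10) = mex{2,1,1,1,0} = 3
G(11) = mex{2,2,1,1,1} = 0
G(12) = mex{3,2,2,1,1} = 0
G(13) = mex{3,2,2,2,1} = 0
G(14) = mex{0,3,2,2,2} = 1
G(15) = mex{0,3,3,2,2} = 1
G(16) = mex{0,0,3,3,2} = 1
G(17) = mex{1,0,0,3,3} = 2
G(18) = mex{1,0,0,0,3} = 2
G(19) = mex{1,1,0,0,0} = 2
G(20) = mex{2,1,1,0,0} = 3
G(21) = mex{2,1,1,1,0} = 3
G(22) = mex{2,2,1,1,1} = 0
G(23) = mex{3,2,2,1,1} = 0
G(24) = mex{3,2,2,2,1} = 0
G(25) = mex{0,3,2,2,2} = 1
G(26) = mex{0,3,3,2,2} = 1
Stack A: G(26) = 1.
Stack B: G(8) = 2.
Combined Grundy value = 1 ⊕ 2 = 3.
A winning move leaves total XOR = 0, i.e. changes one component's Grundy value g to g ⊕ X where X is the current total.
Stack A: need g' = 1⊕3 = 2. Options: 26−3→G=0, 26−5→G=3, 26−6→G=3, 26−7→G=2, 26−8→G=2. Hits: 2.
Stack B: need g' = 2⊕3 = 1. Options: 8−3→G=1, 8−5→G=1, 8−6→G=0, 8−7→G=0, 8−8→G=0. Hits: 2.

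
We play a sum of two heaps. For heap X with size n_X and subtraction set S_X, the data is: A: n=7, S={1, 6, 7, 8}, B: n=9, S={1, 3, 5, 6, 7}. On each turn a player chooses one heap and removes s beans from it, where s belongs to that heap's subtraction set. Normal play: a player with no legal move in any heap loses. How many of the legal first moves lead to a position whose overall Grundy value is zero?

Heap A, S = {1, 6, 7, 8}:
G(0) = 0
G(1) = mex{0} = 1
G(2) = mex{1} = 0
G(3) = mex{0} = 1
G(4) = mex{1} = 0
G(5) = mex{0} = 1
G(6) = mex{1,0} = 2
G(7) = mex{2,1,0} = 3
G_A(7) = 3.
Heap B, S = {1, 3, 5, 6, 7}:
n : 0 1 2 3 4 5 6 7 8 9
G : 0 1 0 1 0 1 2 3 2 3
G_B(9) = 3.
Combined Grundy value = 3 ⊕ 3 = 0.
A winning move leaves total XOR = 0, i.e. changes one component's Grundy value g to g ⊕ X where X is the current total.
Heap A: target g' = 3⊕0 = 3, but every legal move changes the Grundy value (mex property), so 0 moves.
Heap B: target g' = 3⊕0 = 3, but every legal move changes the Grundy value (mex property), so 0 moves.

0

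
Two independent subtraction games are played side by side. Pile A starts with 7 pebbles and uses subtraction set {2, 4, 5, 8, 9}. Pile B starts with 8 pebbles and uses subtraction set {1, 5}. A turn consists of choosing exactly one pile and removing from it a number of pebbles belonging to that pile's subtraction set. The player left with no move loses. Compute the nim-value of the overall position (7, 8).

Pile A, S = {2, 4, 5, 8, 9}:
G(0) = 0
G(1) = mex{} = 0
G(2) = mex{0} = 1
G(3) = mex{0} = 1
G(4) = mex{1,0} = 2
G(5) = mex{1,0,0} = 2
G(6) = mex{2,1,0} = 3
G(7) = mex{2,1,1} = 0
G_A(7) = 0.
Pile B, S = {1, 5}:
n : 0 1 2 3 4 5 6 7 8
G : 0 1 0 1 0 1 0 1 0
G_B(8) = 0.
Combined Grundy value = 0 ⊕ 0 = 0.

0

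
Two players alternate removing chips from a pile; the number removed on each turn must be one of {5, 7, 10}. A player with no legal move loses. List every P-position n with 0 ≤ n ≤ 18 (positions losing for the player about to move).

0, 1, 2, 3, 4, 15, 16, 17, 18

n :  0  1  2  3  4  5  6  7  8  9 10 11 12 13 14 15 16 17 18
G :  0  0  0  0  0  1  1  1  1  1  2  2  2  2  2  0  0  0  0
P-positions are exactly the n with G(n) = 0.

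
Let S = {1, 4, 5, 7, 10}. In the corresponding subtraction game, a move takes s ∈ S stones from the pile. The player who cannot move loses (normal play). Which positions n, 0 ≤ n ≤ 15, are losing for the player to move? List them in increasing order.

n :  0  1  2  3  4  5  6  7  8  9 10 11 12 13 14 15
G :  0  1  0  1  2  3  2  3  0  1  4  0  1  3  0  1
P-positions are exactly the n with G(n) = 0.

0, 2, 8, 11, 14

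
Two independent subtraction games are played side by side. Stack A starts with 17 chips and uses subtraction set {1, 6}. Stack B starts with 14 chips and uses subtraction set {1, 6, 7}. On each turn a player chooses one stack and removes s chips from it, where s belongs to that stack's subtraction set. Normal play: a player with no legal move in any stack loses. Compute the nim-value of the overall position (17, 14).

Stack A, S = {1, 6}:
G(0) = 0
G(1) = mex{0} = 1
G(2) = mex{1} = 0
G(3) = mex{0} = 1
G(4) = mex{1} = 0
G(5) = mex{0} = 1
G(6) = mex{1,0} = 2
G(7) = mex{2,1} = 0
G(8) = mex{0,0} = 1
G(9) = mex{1,1} = 0
G(10) = mex{0,0} = 1
G(11) = mex{1,1} = 0
G(12) = mex{0,2} = 1
G(13) = mex{1,0} = 2
G(14) = mex{2,1} = 0
G(15) = mex{0,0} = 1
G(16) = mex{1,1} = 0
G(17) = mex{0,0} = 1
G_A(17) = 1.
Stack B, S = {1, 6, 7}:
G(0) = 0
G(1) = mex{0} = 1
G(2) = mex{1} = 0
G(3) = mex{0} = 1
G(4) = mex{1} = 0
G(5) = mex{0} = 1
G(6) = mex{1,0} = 2
G(7) = mex{2,1,0} = 3
G(8) = mex{3,0,1} = 2
G(9) = mex{2,1,0} = 3
G(10) = mex{3,0,1} = 2
G(11) = mex{2,1,0} = 3
G(12) = mex{3,2,1} = 0
G(13) = mex{0,3,2} = 1
G(14) = mex{1,2,3} = 0
G_B(14) = 0.
Combined Grundy value = 1 ⊕ 0 = 1.

1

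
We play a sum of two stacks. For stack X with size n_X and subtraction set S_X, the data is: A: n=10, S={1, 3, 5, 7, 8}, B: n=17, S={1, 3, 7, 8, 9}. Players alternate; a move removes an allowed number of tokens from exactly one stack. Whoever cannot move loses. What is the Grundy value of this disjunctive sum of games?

Stack A, S = {1, 3, 5, 7, 8}:
n :  0  1  2  3  4  5  6  7  8  9 10
G :  0  1  0  1  0  1  0  1  2  3  2
G_A(10) = 2.
Stack B, S = {1, 3, 7, 8, 9}:
n :  0  1  2  3  4  5  6  7  8  9 10 11 12 13 14 15 16 17
G :  0  1  0  1  0  1  0  1  2  3  2  3  2  3  2  3  0  1
G_B(17) = 1.
Combined Grundy value = 2 ⊕ 1 = 3.

3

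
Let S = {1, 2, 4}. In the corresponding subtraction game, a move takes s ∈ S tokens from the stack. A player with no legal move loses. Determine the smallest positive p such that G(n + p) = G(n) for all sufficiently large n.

n :  0  1  2  3  4  5  6  7  8  9 10 11 12 13 14
G :  0  1  2  0  1  2  0  1  2  0  1  2  0  1  2
G(n+3) = G(n) holds for n = 0,…,3 (a full window of length max(S) = 4), so the sequence is purely periodic with period 3.

3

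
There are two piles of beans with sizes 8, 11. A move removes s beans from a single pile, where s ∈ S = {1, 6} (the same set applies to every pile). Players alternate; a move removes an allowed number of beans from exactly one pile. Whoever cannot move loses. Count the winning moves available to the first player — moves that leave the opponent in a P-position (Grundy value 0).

All piles use S = {1, 6}:
G(0) = 0
G(1) = mex{0} = 1
G(2) = mex{1} = 0
G(3) = mex{0} = 1
G(4) = mex{1} = 0
G(5) = mex{0} = 1
G(6) = mex{1,0} = 2
G(7) = mex{2,1} = 0
G(8) = mex{0,0} = 1
G(9) = mex{1,1} = 0
G(10) = mex{0,0} = 1
G(11) = mex{1,1} = 0
Pile A: G(8) = 1.
Pile B: G(11) = 0.
Combined Grundy value = 1 ⊕ 0 = 1.
A winning move leaves total XOR = 0, i.e. changes one component's Grundy value g to g ⊕ X where X is the current total.
Pile A: need g' = 1⊕1 = 0. Options: 8−1→G=0, 8−6→G=0. Hits: 2.
Pile B: need g' = 0⊕1 = 1. Options: 11−1→G=1, 11−6→G=1. Hits: 2.

4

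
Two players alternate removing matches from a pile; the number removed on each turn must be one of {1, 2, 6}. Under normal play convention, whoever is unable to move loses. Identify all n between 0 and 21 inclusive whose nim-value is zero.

0, 3, 7, 10, 14, 17, 21

n :  0  1  2  3  4  5  6  7  8  9 10 11 12 13 14 15 16 17 18 19 20 21
G :  0  1  2  0  1  2  3  0  1  2  0  1  2  3  0  1  2  0  1  2  3  0
P-positions are exactly the n with G(n) = 0.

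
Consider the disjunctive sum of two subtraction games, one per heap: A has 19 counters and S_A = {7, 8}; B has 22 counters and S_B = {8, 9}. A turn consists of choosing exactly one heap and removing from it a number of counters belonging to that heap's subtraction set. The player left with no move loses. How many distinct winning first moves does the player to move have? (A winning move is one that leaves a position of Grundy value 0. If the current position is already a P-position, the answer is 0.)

0

Heap A, S = {7, 8}:
n :  0  1  2  3  4  5  6  7  8  9 10 11 12 13 14 15 16 17 18 19
G :  0  0  0  0  0  0  0  1  1  1  1  1  1  1  2  0  0  0  0  0
G_A(19) = 0.
Heap B, S = {8, 9}:
G(0) = 0
G(1) = mex{} = 0
G(2) = mex{} = 0
G(3) = mex{} = 0
G(4) = mex{} = 0
G(5) = mex{} = 0
G(6) = mex{} = 0
G(7) = mex{} = 0
G(8) = mex{0} = 1
G(9) = mex{0,0} = 1
G(10) = mex{0,0} = 1
G(11) = mex{0,0} = 1
G(12) = mex{0,0} = 1
G(13) = mex{0,0} = 1
G(14) = mex{0,0} = 1
G(15) = mex{0,0} = 1
G(16) = mex{1,0} = 2
G(17) = mex{1,1} = 0
G(18) = mex{1,1} = 0
G(19) = mex{1,1} = 0
G(20) = mex{1,1} = 0
G(21) = mex{1,1} = 0
G(22) = mex{1,1} = 0
G_B(22) = 0.
Combined Grundy value = 0 ⊕ 0 = 0.
A winning move leaves total XOR = 0, i.e. changes one component's Grundy value g to g ⊕ X where X is the current total.
Heap A: target g' = 0⊕0 = 0, but every legal move changes the Grundy value (mex property), so 0 moves.
Heap B: target g' = 0⊕0 = 0, but every legal move changes the Grundy value (mex property), so 0 moves.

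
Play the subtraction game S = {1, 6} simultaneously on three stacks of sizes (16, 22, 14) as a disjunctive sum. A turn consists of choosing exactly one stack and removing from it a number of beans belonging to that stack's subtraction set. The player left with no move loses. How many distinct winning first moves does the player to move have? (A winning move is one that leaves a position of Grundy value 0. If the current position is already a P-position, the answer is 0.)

5

All stacks use S = {1, 6}:
n :  0  1  2  3  4  5  6  7  8  9 10 11 12 13 14 15 16 17 18 19 20 21 22
G :  0  1  0  1  0  1  2  0  1  0  1  0  1  2  0  1  0  1  0  1  2  0  1
Stack A: G(16) = 0.
Stack B: G(22) = 1.
Stack C: G(14) = 0.
Combined Grundy value = 0 ⊕ 1 ⊕ 0 = 1.
A winning move leaves total XOR = 0, i.e. changes one component's Grundy value g to g ⊕ X where X is the current total.
Stack A: need g' = 0⊕1 = 1. Options: 16−1→G=1, 16−6→G=1. Hits: 2.
Stack B: need g' = 1⊕1 = 0. Options: 22−1→G=0, 22−6→G=0. Hits: 2.
Stack C: need g' = 0⊕1 = 1. Options: 14−1→G=2, 14−6→G=1. Hits: 1.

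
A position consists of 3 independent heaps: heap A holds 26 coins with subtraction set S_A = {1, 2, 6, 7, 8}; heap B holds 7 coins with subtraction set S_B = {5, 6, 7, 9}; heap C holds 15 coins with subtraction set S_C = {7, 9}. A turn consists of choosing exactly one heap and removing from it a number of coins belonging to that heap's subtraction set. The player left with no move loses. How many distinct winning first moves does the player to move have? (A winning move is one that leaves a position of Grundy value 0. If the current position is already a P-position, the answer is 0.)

4

Heap A, S = {1, 2, 6, 7, 8}:
n :  0  1  2  3  4  5  6  7  8  9 10 11 12 13 14 15 16 17 18 19 20 21 22 23 24 25 26
G :  0  1  2  0  1  2  3  4  5  3  4  5  0  1  2  0  1  2  3  4  5  3  4  5  0  1  2
G_A(26) = 2.
Heap B, S = {5, 6, 7, 9}:
G(0) = 0
G(1) = mex{} = 0
G(2) = mex{} = 0
G(3) = mex{} = 0
G(4) = mex{} = 0
G(5) = mex{0} = 1
G(6) = mex{0,0} = 1
G(7) = mex{0,0,0} = 1
G_B(7) = 1.
Heap C, S = {7, 9}:
G(0) = 0
G(1) = mex{} = 0
G(2) = mex{} = 0
G(3) = mex{} = 0
G(4) = mex{} = 0
G(5) = mex{} = 0
G(6) = mex{} = 0
G(7) = mex{0} = 1
G(8) = mex{0} = 1
G(9) = mex{0,0} = 1
G(10) = mex{0,0} = 1
G(11) = mex{0,0} = 1
G(12) = mex{0,0} = 1
G(13) = mex{0,0} = 1
G(14) = mex{1,0} = 2
G(15) = mex{1,0} = 2
G_C(15) = 2.
Combined Grundy value = 2 ⊕ 1 ⊕ 2 = 1.
A winning move leaves total XOR = 0, i.e. changes one component's Grundy value g to g ⊕ X where X is the current total.
Heap A: need g' = 2⊕1 = 3. Options: 26−1→G=1, 26−2→G=0, 26−6→G=5, 26−7→G=4, 26−8→G=3. Hits: 1.
Heap B: need g' = 1⊕1 = 0. Options: 7−5→G=0, 7−6→G=0, 7−7→G=0. Hits: 3.
Heap C: need g' = 2⊕1 = 3. Options: 15−7→G=1, 15−9→G=0. Hits: 0.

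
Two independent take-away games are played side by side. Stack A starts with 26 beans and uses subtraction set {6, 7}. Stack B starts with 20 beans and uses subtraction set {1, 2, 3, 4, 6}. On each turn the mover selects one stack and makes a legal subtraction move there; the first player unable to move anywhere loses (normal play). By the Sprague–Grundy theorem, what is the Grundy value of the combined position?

Stack A, S = {6, 7}:
G(0) = 0
G(1) = mex{} = 0
G(2) = mex{} = 0
G(3) = mex{} = 0
G(4) = mex{} = 0
G(5) = mex{} = 0
G(6) = mex{0} = 1
G(7) = mex{0,0} = 1
G(8) = mex{0,0} = 1
G(9) = mex{0,0} = 1
G(10) = mex{0,0} = 1
G(11) = mex{0,0} = 1
G(12) = mex{1,0} = 2
G(13) = mex{1,1} = 0
G(14) = mex{1,1} = 0
G(15) = mex{1,1} = 0
G(16) = mex{1,1} = 0
G(17) = mex{1,1} = 0
G(18) = mex{2,1} = 0
G(19) = mex{0,2} = 1
G(20) = mex{0,0} = 1
G(21) = mex{0,0} = 1
G(22) = mex{0,0} = 1
G(23) = mex{0,0} = 1
G(24) = mex{0,0} = 1
G(25) = mex{1,0} = 2
G(26) = mex{1,1} = 0
G_A(26) = 0.
Stack B, S = {1, 2, 3, 4, 6}:
n :  0  1  2  3  4  5  6  7  8  9 10 11 12 13 14 15 16 17 18 19 20
G :  0  1  2  3  4  0  1  2  3  4  0  1  2  3  4  0  1  2  3  4  0
G_B(20) = 0.
Combined Grundy value = 0 ⊕ 0 = 0.

0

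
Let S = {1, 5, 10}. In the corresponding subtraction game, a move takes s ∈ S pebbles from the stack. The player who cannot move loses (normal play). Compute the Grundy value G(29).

2

G(0) = 0
G(1) = mex{0} = 1
G(2) = mex{1} = 0
G(3) = mex{0} = 1
G(4) = mex{1} = 0
G(5) = mex{0,0} = 1
G(6) = mex{1,1} = 0
G(7) = mex{0,0} = 1
G(8) = mex{1,1} = 0
G(9) = mex{0,0} = 1
G(10) = mex{1,1,0} = 2
G(11) = mex{2,0,1} = 3
G(12) = mex{3,1,0} = 2
G(13) = mex{2,0,1} = 3
G(14) = mex{3,1,0} = 2
G(15) = mex{2,2,1} = 0
G(16) = mex{0,3,0} = 1
G(17) = mex{1,2,1} = 0
G(18) = mex{0,3,0} = 1
G(19) = mex{1,2,1} = 0
G(20) = mex{0,0,2} = 1
G(21) = mex{1,1,3} = 0
G(22) = mex{0,0,2} = 1
G(23) = mex{1,1,3} = 0
G(24) = mex{0,0,2} = 1
G(25) = mex{1,1,0} = 2
G(26) = mex{2,0,1} = 3
G(27) = mex{3,1,0} = 2
G(28) = mex{2,0,1} = 3
G(29) = mex{3,1,0} = 2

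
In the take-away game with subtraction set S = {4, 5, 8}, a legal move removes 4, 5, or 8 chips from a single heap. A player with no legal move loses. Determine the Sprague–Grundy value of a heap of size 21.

2

G(0) = 0
G(1) = mex{} = 0
G(2) = mex{} = 0
G(3) = mex{} = 0
G(4) = mex{0} = 1
G(5) = mex{0,0} = 1
G(6) = mex{0,0} = 1
G(7) = mex{0,0} = 1
G(8) = mex{1,0,0} = 2
G(9) = mex{1,1,0} = 2
G(10) = mex{1,1,0} = 2
G(11) = mex{1,1,0} = 2
G(12) = mex{2,1,1} = 0
G(13) = mex{2,2,1} = 0
G(14) = mex{2,2,1} = 0
G(15) = mex{2,2,1} = 0
G(16) = mex{0,2,2} = 1
G(17) = mex{0,0,2} = 1
G(18) = mex{0,0,2} = 1
G(19) = mex{0,0,2} = 1
G(20) = mex{1,0,0} = 2
G(21) = mex{1,1,0} = 2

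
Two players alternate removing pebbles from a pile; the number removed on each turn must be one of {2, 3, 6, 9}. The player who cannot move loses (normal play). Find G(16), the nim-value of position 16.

G(0) = 0
G(1) = mex{} = 0
G(2) = mex{0} = 1
G(3) = mex{0,0} = 1
G(4) = mex{1,0} = 2
G(5) = mex{1,1} = 0
G(6) = mex{2,1,0} = 3
G(7) = mex{0,2,0} = 1
G(8) = mex{3,0,1} = 2
G(9) = mex{1,3,1,0} = 2
G(10) = mex{2,1,2,0} = 3
G(11) = mex{2,2,0,1} = 3
G(12) = mex{3,2,3,1} = 0
G(13) = mex{3,3,1,2} = 0
G(14) = mex{0,3,2,0} = 1
G(15) = mex{0,0,2,3} = 1
G(16) = mex{1,0,3,1} = 2

2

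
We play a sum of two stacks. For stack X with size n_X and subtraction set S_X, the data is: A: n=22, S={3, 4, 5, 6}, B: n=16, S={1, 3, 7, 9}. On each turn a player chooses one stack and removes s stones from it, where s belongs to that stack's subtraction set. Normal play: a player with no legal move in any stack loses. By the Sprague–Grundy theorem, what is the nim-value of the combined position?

1

Stack A, S = {3, 4, 5, 6}:
n :  0  1  2  3  4  5  6  7  8  9 10 11 12 13 14 15 16 17 18 19 20 21 22
G :  0  0  0  1  1  1  2  2  2  0  0  0  1  1  1  2  2  2  0  0  0  1  1
G_A(22) = 1.
Stack B, S = {1, 3, 7, 9}:
n :  0  1  2  3  4  5  6  7  8  9 10 11 12 13 14 15 16
G :  0  1  0  1  0  1  0  1  0  1  0  1  0  1  0  1  0
G_B(16) = 0.
Combined Grundy value = 1 ⊕ 0 = 1.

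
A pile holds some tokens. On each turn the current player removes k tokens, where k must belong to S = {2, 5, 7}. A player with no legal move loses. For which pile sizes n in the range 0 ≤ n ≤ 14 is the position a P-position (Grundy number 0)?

G(0) = 0
G(1) = mex{} = 0
G(2) = mex{0} = 1
G(3) = mex{0} = 1
G(4) = mex{1} = 0
G(5) = mex{1,0} = 2
G(6) = mex{0,0} = 1
G(7) = mex{2,1,0} = 3
G(8) = mex{1,1,0} = 2
G(9) = mex{3,0,1} = 2
G(10) = mex{2,2,1} = 0
G(11) = mex{2,1,0} = 3
G(12) = mex{0,3,2} = 1
G(13) = mex{3,2,1} = 0
G(14) = mex{1,2,3} = 0
P-positions are exactly the n with G(n) = 0.

0, 1, 4, 10, 13, 14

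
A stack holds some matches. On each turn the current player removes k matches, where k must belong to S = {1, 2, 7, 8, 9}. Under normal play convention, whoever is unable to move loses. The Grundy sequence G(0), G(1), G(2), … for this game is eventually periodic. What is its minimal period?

16

G(0) = 0
G(1) = mex{0} = 1
G(2) = mex{1,0} = 2
G(3) = mex{2,1} = 0
G(4) = mex{0,2} = 1
G(5) = mex{1,0} = 2
G(6) = mex{2,1} = 0
G(7) = mex{0,2,0} = 1
G(8) = mex{1,0,1,0} = 2
G(9) = mex{2,1,2,1,0} = 3
G(10) = mex{3,2,0,2,1} = 4
G(11) = mex{4,3,1,0,2} = 5
G(12) = mex{5,4,2,1,0} = 3
G(13) = mex{3,5,0,2,1} = 4
G(14) = mex{4,3,1,0,2} = 5
G(15) = mex{5,4,2,1,0} = 3
G(16) = mex{3,5,3,2,1} = 0
G(17) = mex{0,3,4,3,2} = 1
G(18) = mex{1,0,5,4,3} = 2
G(19) = mex{2,1,3,5,4} = 0
G(20) = mex{0,2,4,3,5} = 1
G(21) = mex{1,0,5,4,3} = 2
G(22) = mex{2,1,3,5,4} = 0
G(23) = mex{0,2,0,3,5} = 1
G(24) = mex{1,0,1,0,3} = 2
G(25) = mex{2,1,2,1,0} = 3
G(26) = mex{3,2,0,2,1} = 4
G(27) = mex{4,3,1,0,2} = 5
G(28) = mex{5,4,2,1,0} = 3
G(29) = mex{3,5,0,2,1} = 4
G(30) = mex{4,3,1,0,2} = 5
G(31) = mex{5,4,2,1,0} = 3
G(32) = mex{3,5,3,2,1} = 0
G(33) = mex{0,3,4,3,2} = 1
G(n+16) = G(n) holds for n = 0,…,8 (a full window of length max(S) = 9), so the sequence is purely periodic with period 16.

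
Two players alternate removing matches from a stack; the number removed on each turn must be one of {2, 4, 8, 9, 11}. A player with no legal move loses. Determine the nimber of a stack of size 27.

1

G(0) = 0
G(1) = mex{} = 0
G(2) = mex{0} = 1
G(3) = mex{0} = 1
G(4) = mex{1,0} = 2
G(5) = mex{1,0} = 2
G(6) = mex{2,1} = 0
G(7) = mex{2,1} = 0
G(8) = mex{0,2,0} = 1
G(9) = mex{0,2,0,0} = 1
G(10) = mex{1,0,1,0} = 2
G(11) = mex{1,0,1,1,0} = 2
G(12) = mex{2,1,2,1,0} = 3
G(13) = mex{2,1,2,2,1} = 0
G(14) = mex{3,2,0,2,1} = 4
G(15) = mex{0,2,0,0,2} = 1
G(16) = mex{4,3,1,0,2} = 5
G(17) = mex{1,0,1,1,0} = 2
G(18) = mex{5,4,2,1,0} = 3
G(19) = mex{2,1,2,2,1} = 0
G(20) = mex{3,5,3,2,1} = 0
G(21) = mex{0,2,0,3,2} = 1
G(22) = mex{0,3,4,0,2} = 1
G(23) = mex{1,0,1,4,3} = 2
G(24) = mex{1,0,5,1,0} = 2
G(25) = mex{2,1,2,5,4} = 0
G(26) = mex{2,1,3,2,1} = 0
G(27) = mex{0,2,0,3,5} = 1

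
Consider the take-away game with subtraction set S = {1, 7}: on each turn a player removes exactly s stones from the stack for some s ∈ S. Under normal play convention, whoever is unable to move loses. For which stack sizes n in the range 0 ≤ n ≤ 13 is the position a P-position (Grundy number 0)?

0, 2, 4, 6, 8, 10, 12

G(0) = 0
G(1) = mex{0} = 1
G(2) = mex{1} = 0
G(3) = mex{0} = 1
G(4) = mex{1} = 0
G(5) = mex{0} = 1
G(6) = mex{1} = 0
G(7) = mex{0,0} = 1
G(8) = mex{1,1} = 0
G(9) = mex{0,0} = 1
G(10) = mex{1,1} = 0
G(11) = mex{0,0} = 1
G(12) = mex{1,1} = 0
G(13) = mex{0,0} = 1
P-positions are exactly the n with G(n) = 0.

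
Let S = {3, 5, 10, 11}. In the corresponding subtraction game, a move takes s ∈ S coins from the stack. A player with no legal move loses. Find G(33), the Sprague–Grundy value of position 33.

1

n :  0  1  2  3  4  5  6  7  8  9 10 11 12 13 14 15 16 17 18 19 20 21 22 23 24 25 26 27 28 29 30 31 32 33
G :  0  0  0  1  1  1  2  2  0  0  3  1  1  2  2  0  0  0  1  1  1  2  2  0  0  3  1  1  2  2  0  0  0  1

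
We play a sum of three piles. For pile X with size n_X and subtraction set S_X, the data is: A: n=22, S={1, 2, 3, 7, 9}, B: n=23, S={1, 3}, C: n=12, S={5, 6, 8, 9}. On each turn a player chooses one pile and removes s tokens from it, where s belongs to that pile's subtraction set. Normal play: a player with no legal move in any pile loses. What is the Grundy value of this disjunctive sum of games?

Pile A, S = {1, 2, 3, 7, 9}:
n :  0  1  2  3  4  5  6  7  8  9 10 11 12 13 14 15 16 17 18 19 20 21 22
G :  0  1  2  3  0  1  2  3  0  1  2  3  0  1  2  3  0  1  2  3  0  1  2
G_A(22) = 2.
Pile B, S = {1, 3}:
n :  0  1  2  3  4  5  6  7  8  9 10 11 12 13 14 15 16 17 18 19 20 21 22 23
G :  0  1  0  1  0  1  0  1  0  1  0  1  0  1  0  1  0  1  0  1  0  1  0  1
G_B(23) = 1.
Pile C, S = {5, 6, 8, 9}:
n :  0  1  2  3  4  5  6  7  8  9 10 11 12
G :  0  0  0  0  0  1  1  1  1  1  2  2  2
G_C(12) = 2.
Combined Grundy value = 2 ⊕ 1 ⊕ 2 = 1.

1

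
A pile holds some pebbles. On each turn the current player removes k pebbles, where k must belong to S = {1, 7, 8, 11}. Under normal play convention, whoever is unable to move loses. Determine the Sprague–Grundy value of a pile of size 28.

G(0) = 0
G(1) = mex{0} = 1
G(2) = mex{1} = 0
G(3) = mex{0} = 1
G(4) = mex{1} = 0
G(5) = mex{0} = 1
G(6) = mex{1} = 0
G(7) = mex{0,0} = 1
G(8) = mex{1,1,0} = 2
G(9) = mex{2,0,1} = 3
G(10) = mex{3,1,0} = 2
G(11) = mex{2,0,1,0} = 3
G(12) = mex{3,1,0,1} = 2
G(13) = mex{2,0,1,0} = 3
G(14) = mex{3,1,0,1} = 2
G(15) = mex{2,2,1,0} = 3
G(16) = mex{3,3,2,1} = 0
G(17) = mex{0,2,3,0} = 1
G(18) = mex{1,3,2,1} = 0
G(19) = mex{0,2,3,2} = 1
G(20) = mex{1,3,2,3} = 0
G(21) = mex{0,2,3,2} = 1
G(22) = mex{1,3,2,3} = 0
G(23) = mex{0,0,3,2} = 1
G(24) = mex{1,1,0,3} = 2
G(25) = mex{2,0,1,2} = 3
G(26) = mex{3,1,0,3} = 2
G(27) = mex{2,0,1,0} = 3
G(28) = mex{3,1,0,1} = 2

2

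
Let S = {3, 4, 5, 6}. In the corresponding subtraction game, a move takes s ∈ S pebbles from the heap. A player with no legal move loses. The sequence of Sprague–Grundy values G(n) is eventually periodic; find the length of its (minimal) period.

n :  0  1  2  3  4  5  6  7  8  9 10 11 12 13 14 15 16 17 18 19
G :  0  0  0  1  1  1  2  2  2  0  0  0  1  1  1  2  2  2  0  0
G(n+9) = G(n) holds for n = 0,…,5 (a full window of length max(S) = 6), so the sequence is purely periodic with period 9.

9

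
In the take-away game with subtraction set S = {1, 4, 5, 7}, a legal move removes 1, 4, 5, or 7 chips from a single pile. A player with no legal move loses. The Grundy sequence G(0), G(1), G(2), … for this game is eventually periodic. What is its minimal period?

n :  0  1  2  3  4  5  6  7  8  9 10 11 12 13 14 15 16 17
G :  0  1  0  1  2  3  2  3  0  1  0  1  2  3  2  3  0  1
G(n+8) = G(n) holds for n = 0,…,6 (a full window of length max(S) = 7), so the sequence is purely periodic with period 8.

8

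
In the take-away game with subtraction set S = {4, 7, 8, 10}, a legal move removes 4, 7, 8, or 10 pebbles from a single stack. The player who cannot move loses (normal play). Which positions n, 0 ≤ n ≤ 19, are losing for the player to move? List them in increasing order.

0, 1, 2, 3, 14, 15, 16, 17

G(0) = 0
G(1) = mex{} = 0
G(2) = mex{} = 0
G(3) = mex{} = 0
G(4) = mex{0} = 1
G(5) = mex{0} = 1
G(6) = mex{0} = 1
G(7) = mex{0,0} = 1
G(8) = mex{1,0,0} = 2
G(9) = mex{1,0,0} = 2
G(10) = mex{1,0,0,0} = 2
G(11) = mex{1,1,0,0} = 2
G(12) = mex{2,1,1,0} = 3
G(13) = mex{2,1,1,0} = 3
G(14) = mex{2,1,1,1} = 0
G(15) = mex{2,2,1,1} = 0
G(16) = mex{3,2,2,1} = 0
G(17) = mex{3,2,2,1} = 0
G(18) = mex{0,2,2,2} = 1
G(19) = mex{0,3,2,2} = 1
P-positions are exactly the n with G(n) = 0.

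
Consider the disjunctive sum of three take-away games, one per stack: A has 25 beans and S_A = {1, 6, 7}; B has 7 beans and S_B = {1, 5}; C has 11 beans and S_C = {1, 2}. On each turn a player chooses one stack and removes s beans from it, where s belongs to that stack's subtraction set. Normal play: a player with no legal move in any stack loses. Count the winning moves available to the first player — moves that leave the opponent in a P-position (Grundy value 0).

Stack A, S = {1, 6, 7}:
n :  0  1  2  3  4  5  6  7  8  9 10 11 12 13 14 15 16 17 18 19 20 21 22 23 24 25
G :  0  1  0  1  0  1  2  3  2  3  2  3  0  1  0  1  0  1  2  3  2  3  2  3  0  1
G_A(25) = 1.
Stack B, S = {1, 5}:
n : 0 1 2 3 4 5 6 7
G : 0 1 0 1 0 1 0 1
G_B(7) = 1.
Stack C, S = {1, 2}:
n :  0  1  2  3  4  5  6  7  8  9 10 11
G :  0  1  2  0  1  2  0  1  2  0  1  2
G_C(11) = 2.
Combined Grundy value = 1 ⊕ 1 ⊕ 2 = 2.
A winning move leaves total XOR = 0, i.e. changes one component's Grundy value g to g ⊕ X where X is the current total.
Stack A: need g' = 1⊕2 = 3. Options: 25−1→G=0, 25−6→G=3, 25−7→G=2. Hits: 1.
Stack B: need g' = 1⊕2 = 3. Options: 7−1→G=0, 7−5→G=0. Hits: 0.
Stack C: need g' = 2⊕2 = 0. Options: 11−1→G=1, 11−2→G=0. Hits: 1.

2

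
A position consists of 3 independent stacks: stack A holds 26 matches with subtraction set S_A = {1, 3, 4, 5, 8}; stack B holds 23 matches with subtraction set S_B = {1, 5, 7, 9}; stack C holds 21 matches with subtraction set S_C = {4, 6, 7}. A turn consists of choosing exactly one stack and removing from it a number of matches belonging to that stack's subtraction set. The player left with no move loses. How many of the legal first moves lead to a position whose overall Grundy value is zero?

Stack A, S = {1, 3, 4, 5, 8}:
n :  0  1  2  3  4  5  6  7  8  9 10 11 12 13 14 15 16 17 18 19 20 21 22 23 24 25 26
G :  0  1  0  1  2  3  2  3  4  0  1  0  1  2  3  2  3  4  0  1  0  1  2  3  2  3  4
G_A(26) = 4.
Stack B, S = {1, 5, 7, 9}:
n :  0  1  2  3  4  5  6  7  8  9 10 11 12 13 14 15 16 17 18 19 20 21 22 23
G :  0  1  0  1  0  1  0  1  0  1  0  1  0  1  0  1  0  1  0  1  0  1  0  1
G_B(23) = 1.
Stack C, S = {4, 6, 7}:
G(0) = 0
G(1) = mex{} = 0
G(2) = mex{} = 0
G(3) = mex{} = 0
G(4) = mex{0} = 1
G(5) = mex{0} = 1
G(6) = mex{0,0} = 1
G(7) = mex{0,0,0} = 1
G(8) = mex{1,0,0} = 2
G(9) = mex{1,0,0} = 2
G(10) = mex{1,1,0} = 2
G(11) = mex{1,1,1} = 0
G(12) = mex{2,1,1} = 0
G(13) = mex{2,1,1} = 0
G(14) = mex{2,2,1} = 0
G(15) = mex{0,2,2} = 1
G(16) = mex{0,2,2} = 1
G(17) = mex{0,0,2} = 1
G(18) = mex{0,0,0} = 1
G(19) = mex{1,0,0} = 2
G(20) = mex{1,0,0} = 2
G(21) = mex{1,1,0} = 2
G_C(21) = 2.
Combined Grundy value = 4 ⊕ 1 ⊕ 2 = 7.
A winning move leaves total XOR = 0, i.e. changes one component's Grundy value g to g ⊕ X where X is the current total.
Stack A: need g' = 4⊕7 = 3. Options: 26−1→G=3, 26−3→G=3, 26−4→G=2, 26−5→G=1, 26−8→G=0. Hits: 2.
Stack B: need g' = 1⊕7 = 6. Options: 23−1→G=0, 23−5→G=0, 23−7→G=0, 23−9→G=0. Hits: 0.
Stack C: need g' = 2⊕7 = 5. Options: 21−4→G=1, 21−6→G=1, 21−7→G=0. Hits: 0.

2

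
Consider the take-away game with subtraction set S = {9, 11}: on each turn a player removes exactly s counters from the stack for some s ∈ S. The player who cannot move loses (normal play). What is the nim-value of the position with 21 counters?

0

n :  0  1  2  3  4  5  6  7  8  9 10 11 12 13 14 15 16 17 18 19 20 21
G :  0  0  0  0  0  0  0  0  0  1  1  1  1  1  1  1  1  1  2  2  0  0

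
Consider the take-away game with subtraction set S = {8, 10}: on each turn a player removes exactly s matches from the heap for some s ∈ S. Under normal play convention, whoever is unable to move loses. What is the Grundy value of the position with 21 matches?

G(0) = 0
G(1) = mex{} = 0
G(2) = mex{} = 0
G(3) = mex{} = 0
G(4) = mex{} = 0
G(5) = mex{} = 0
G(6) = mex{} = 0
G(7) = mex{} = 0
G(8) = mex{0} = 1
G(9) = mex{0} = 1
G(10) = mex{0,0} = 1
G(11) = mex{0,0} = 1
G(12) = mex{0,0} = 1
G(13) = mex{0,0} = 1
G(14) = mex{0,0} = 1
G(15) = mex{0,0} = 1
G(16) = mex{1,0} = 2
G(17) = mex{1,0} = 2
G(18) = mex{1,1} = 0
G(19) = mex{1,1} = 0
G(20) = mex{1,1} = 0
G(21) = mex{1,1} = 0

0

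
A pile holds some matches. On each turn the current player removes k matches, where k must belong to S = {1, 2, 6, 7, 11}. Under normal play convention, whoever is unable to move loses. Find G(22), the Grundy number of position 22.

2

G(0) = 0
G(1) = mex{0} = 1
G(2) = mex{1,0} = 2
G(3) = mex{2,1} = 0
G(4) = mex{0,2} = 1
G(5) = mex{1,0} = 2
G(6) = mex{2,1,0} = 3
G(7) = mex{3,2,1,0} = 4
G(8) = mex{4,3,2,1} = 0
G(9) = mex{0,4,0,2} = 1
G(10) = mex{1,0,1,0} = 2
G(11) = mex{2,1,2,1,0} = 3
G(12) = mex{3,2,3,2,1} = 0
G(13) = mex{0,3,4,3,2} = 1
G(14) = mex{1,0,0,4,0} = 2
G(15) = mex{2,1,1,0,1} = 3
G(16) = mex{3,2,2,1,2} = 0
G(17) = mex{0,3,3,2,3} = 1
G(18) = mex{1,0,0,3,4} = 2
G(19) = mex{2,1,1,0,0} = 3
G(20) = mex{3,2,2,1,1} = 0
G(21) = mex{0,3,3,2,2} = 1
G(22) = mex{1,0,0,3,3} = 2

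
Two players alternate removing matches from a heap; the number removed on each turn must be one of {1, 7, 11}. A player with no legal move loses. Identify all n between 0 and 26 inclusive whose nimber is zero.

n :  0  1  2  3  4  5  6  7  8  9 10 11 12 13 14 15 16 17 18 19 20 21 22 23 24 25 26
G :  0  1  0  1  0  1  0  1  0  1  0  1  0  1  0  1  0  1  0  1  0  1  0  1  0  1  0
P-positions are exactly the n with G(n) = 0.

0, 2, 4, 6, 8, 10, 12, 14, 16, 18, 20, 22, 24, 26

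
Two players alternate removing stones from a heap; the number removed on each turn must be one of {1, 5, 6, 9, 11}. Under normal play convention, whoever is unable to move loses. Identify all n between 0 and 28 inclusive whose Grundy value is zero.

0, 2, 4, 12, 14, 16, 24, 26, 28

n :  0  1  2  3  4  5  6  7  8  9 10 11 12 13 14 15 16 17 18 19 20 21 22 23 24 25 26 27 28
G :  0  1  0  1  0  1  2  3  2  3  2  3  0  1  0  1  0  1  2  3  2  3  2  3  0  1  0  1  0
P-positions are exactly the n with G(n) = 0.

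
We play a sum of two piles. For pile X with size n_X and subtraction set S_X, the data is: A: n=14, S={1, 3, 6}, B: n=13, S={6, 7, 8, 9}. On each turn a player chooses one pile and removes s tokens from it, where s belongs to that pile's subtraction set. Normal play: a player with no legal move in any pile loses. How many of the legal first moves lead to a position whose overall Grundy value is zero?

3

Pile A, S = {1, 3, 6}:
n :  0  1  2  3  4  5  6  7  8  9 10 11 12 13 14
G :  0  1  0  1  0  1  2  3  2  0  1  0  1  0  1
G_A(14) = 1.
Pile B, S = {6, 7, 8, 9}:
n :  0  1  2  3  4  5  6  7  8  9 10 11 12 13
G :  0  0  0  0  0  0  1  1  1  1  1  1  2  2
G_B(13) = 2.
Combined Grundy value = 1 ⊕ 2 = 3.
A winning move leaves total XOR = 0, i.e. changes one component's Grundy value g to g ⊕ X where X is the current total.
Pile A: need g' = 1⊕3 = 2. Options: 14−1→G=0, 14−3→G=0, 14−6→G=2. Hits: 1.
Pile B: need g' = 2⊕3 = 1. Options: 13−6→G=1, 13−7→G=1, 13−8→G=0, 13−9→G=0. Hits: 2.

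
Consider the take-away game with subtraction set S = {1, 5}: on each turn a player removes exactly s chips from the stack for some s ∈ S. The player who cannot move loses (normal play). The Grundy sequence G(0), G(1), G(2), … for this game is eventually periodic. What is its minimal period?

n :  0  1  2  3  4  5  6  7  8  9 10 11 12 13 14
G :  0  1  0  1  0  1  0  1  0  1  0  1  0  1  0
G(n+2) = G(n) holds for n = 0,…,4 (a full window of length max(S) = 5), so the sequence is purely periodic with period 2.

2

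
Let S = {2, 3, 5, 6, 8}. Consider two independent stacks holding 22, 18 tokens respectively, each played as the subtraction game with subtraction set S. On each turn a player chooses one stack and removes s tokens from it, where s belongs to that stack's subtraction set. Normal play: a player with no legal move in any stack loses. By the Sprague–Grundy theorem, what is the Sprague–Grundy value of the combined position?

5

All stacks use S = {2, 3, 5, 6, 8}:
G(0) = 0
G(1) = mex{} = 0
G(2) = mex{0} = 1
G(3) = mex{0,0} = 1
G(4) = mex{1,0} = 2
G(5) = mex{1,1,0} = 2
G(6) = mex{2,1,0,0} = 3
G(7) = mex{2,2,1,0} = 3
G(8) = mex{3,2,1,1,0} = 4
G(9) = mex{3,3,2,1,0} = 4
G(10) = mex{4,3,2,2,1} = 0
G(11) = mex{4,4,3,2,1} = 0
G(12) = mex{0,4,3,3,2} = 1
G(13) = mex{0,0,4,3,2} = 1
G(14) = mex{1,0,4,4,3} = 2
G(15) = mex{1,1,0,4,3} = 2
G(16) = mex{2,1,0,0,4} = 3
G(17) = mex{2,2,1,0,4} = 3
G(18) = mex{3,2,1,1,0} = 4
G(19) = mex{3,3,2,1,0} = 4
G(20) = mex{4,3,2,2,1} = 0
G(21) = mex{4,4,3,2,1} = 0
G(22) = mex{0,4,3,3,2} = 1
Stack A: G(22) = 1.
Stack B: G(18) = 4.
Combined Grundy value = 1 ⊕ 4 = 5.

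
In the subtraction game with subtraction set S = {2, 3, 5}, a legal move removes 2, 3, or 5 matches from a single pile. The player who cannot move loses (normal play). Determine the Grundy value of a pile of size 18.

n :  0  1  2  3  4  5  6  7  8  9 10 11 12 13 14 15 16 17 18
G :  0  0  1  1  2  2  3  0  0  1  1  2  2  3  0  0  1  1  2

2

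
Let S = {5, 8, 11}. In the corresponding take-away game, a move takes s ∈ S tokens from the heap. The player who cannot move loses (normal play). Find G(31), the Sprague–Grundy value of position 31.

n :  0  1  2  3  4  5  6  7  8  9 10 11 12 13 14 15 16 17 18 19 20 21 22 23 24 25 26 27 28 29 30 31
G :  0  0  0  0  0  1  1  1  1  1  2  2  2  2  2  3  0  0  0  0  0  1  1  1  1  1  2  2  2  2  2  3

3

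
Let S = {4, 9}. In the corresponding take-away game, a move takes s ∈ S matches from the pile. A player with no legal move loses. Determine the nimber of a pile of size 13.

n :  0  1  2  3  4  5  6  7  8  9 10 11 12 13
G :  0  0  0  0  1  1  1  1  0  2  2  2  1  0

0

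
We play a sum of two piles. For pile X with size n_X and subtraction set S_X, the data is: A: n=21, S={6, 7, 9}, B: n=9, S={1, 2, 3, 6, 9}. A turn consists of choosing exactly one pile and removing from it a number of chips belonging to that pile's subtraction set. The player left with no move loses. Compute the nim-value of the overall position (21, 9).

Pile A, S = {6, 7, 9}:
n :  0  1  2  3  4  5  6  7  8  9 10 11 12 13 14 15 16 17 18 19 20 21
G :  0  0  0  0  0  0  1  1  1  1  1  1  2  2  2  0  0  0  0  0  0  1
G_A(21) = 1.
Pile B, S = {1, 2, 3, 6, 9}:
G(0) = 0
G(1) = mex{0} = 1
G(2) = mex{1,0} = 2
G(3) = mex{2,1,0} = 3
G(4) = mex{3,2,1} = 0
G(5) = mex{0,3,2} = 1
G(6) = mex{1,0,3,0} = 2
G(7) = mex{2,1,0,1} = 3
G(8) = mex{3,2,1,2} = 0
G(9) = mex{0,3,2,3,0} = 1
G_B(9) = 1.
Combined Grundy value = 1 ⊕ 1 = 0.

0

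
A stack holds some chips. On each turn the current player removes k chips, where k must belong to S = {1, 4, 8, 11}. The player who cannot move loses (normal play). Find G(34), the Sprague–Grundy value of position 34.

3

G(0) = 0
G(1) = mex{0} = 1
G(2) = mex{1} = 0
G(3) = mex{0} = 1
G(4) = mex{1,0} = 2
G(5) = mex{2,1} = 0
G(6) = mex{0,0} = 1
G(7) = mex{1,1} = 0
G(8) = mex{0,2,0} = 1
G(9) = mex{1,0,1} = 2
G(10) = mex{2,1,0} = 3
G(11) = mex{3,0,1,0} = 2
G(12) = mex{2,1,2,1} = 0
G(13) = mex{0,2,0,0} = 1
G(14) = mex{1,3,1,1} = 0
G(15) = mex{0,2,0,2} = 1
G(16) = mex{1,0,1,0} = 2
G(17) = mex{2,1,2,1} = 0
G(18) = mex{0,0,3,0} = 1
G(19) = mex{1,1,2,1} = 0
G(20) = mex{0,2,0,2} = 1
G(21) = mex{1,0,1,3} = 2
G(22) = mex{2,1,0,2} = 3
G(23) = mex{3,0,1,0} = 2
G(24) = mex{2,1,2,1} = 0
G(25) = mex{0,2,0,0} = 1
G(26) = mex{1,3,1,1} = 0
G(27) = mex{0,2,0,2} = 1
G(28) = mex{1,0,1,0} = 2
G(29) = mex{2,1,2,1} = 0
G(30) = mex{0,0,3,0} = 1
G(31) = mex{1,1,2,1} = 0
G(32) = mex{0,2,0,2} = 1
G(33) = mex{1,0,1,3} = 2
G(34) = mex{2,1,0,2} = 3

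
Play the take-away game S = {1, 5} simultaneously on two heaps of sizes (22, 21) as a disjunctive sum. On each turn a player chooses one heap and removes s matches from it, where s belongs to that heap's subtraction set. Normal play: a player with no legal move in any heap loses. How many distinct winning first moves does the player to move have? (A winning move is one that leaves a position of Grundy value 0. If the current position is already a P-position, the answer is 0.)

4

All heaps use S = {1, 5}:
n :  0  1  2  3  4  5  6  7  8  9 10 11 12 13 14 15 16 17 18 19 20 21 22
G :  0  1  0  1  0  1  0  1  0  1  0  1  0  1  0  1  0  1  0  1  0  1  0
Heap A: G(22) = 0.
Heap B: G(21) = 1.
Combined Grundy value = 0 ⊕ 1 = 1.
A winning move leaves total XOR = 0, i.e. changes one component's Grundy value g to g ⊕ X where X is the current total.
Heap A: need g' = 0⊕1 = 1. Options: 22−1→G=1, 22−5→G=1. Hits: 2.
Heap B: need g' = 1⊕1 = 0. Options: 21−1→G=0, 21−5→G=0. Hits: 2.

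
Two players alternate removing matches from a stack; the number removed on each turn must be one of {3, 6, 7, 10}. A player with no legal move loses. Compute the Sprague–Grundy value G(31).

G(0) = 0
G(1) = mex{} = 0
G(2) = mex{} = 0
G(3) = mex{0} = 1
G(4) = mex{0} = 1
G(5) = mex{0} = 1
G(6) = mex{1,0} = 2
G(7) = mex{1,0,0} = 2
G(8) = mex{1,0,0} = 2
G(9) = mex{2,1,0} = 3
G(10) = mex{2,1,1,0} = 3
G(11) = mex{2,1,1,0} = 3
G(12) = mex{3,2,1,0} = 4
G(13) = mex{3,2,2,1} = 0
G(14) = mex{3,2,2,1} = 0
G(15) = mex{4,3,2,1} = 0
G(16) = mex{0,3,3,2} = 1
G(17) = mex{0,3,3,2} = 1
G(18) = mex{0,4,3,2} = 1
G(19) = mex{1,0,4,3} = 2
G(20) = mex{1,0,0,3} = 2
G(21) = mex{1,0,0,3} = 2
G(22) = mex{2,1,0,4} = 3
G(23) = mex{2,1,1,0} = 3
G(24) = mex{2,1,1,0} = 3
G(25) = mex{3,2,1,0} = 4
G(26) = mex{3,2,2,1} = 0
G(27) = mex{3,2,2,1} = 0
G(28) = mex{4,3,2,1} = 0
G(29) = mex{0,3,3,2} = 1
G(30) = mex{0,3,3,2} = 1
G(31) = mex{0,4,3,2} = 1

1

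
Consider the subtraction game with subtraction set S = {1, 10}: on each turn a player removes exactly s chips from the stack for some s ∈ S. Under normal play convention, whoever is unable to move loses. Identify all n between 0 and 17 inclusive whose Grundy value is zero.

G(0) = 0
G(1) = mex{0} = 1
G(2) = mex{1} = 0
G(3) = mex{0} = 1
G(4) = mex{1} = 0
G(5) = mex{0} = 1
G(6) = mex{1} = 0
G(7) = mex{0} = 1
G(8) = mex{1} = 0
G(9) = mex{0} = 1
G(10) = mex{1,0} = 2
G(11) = mex{2,1} = 0
G(12) = mex{0,0} = 1
G(13) = mex{1,1} = 0
G(14) = mex{0,0} = 1
G(15) = mex{1,1} = 0
G(16) = mex{0,0} = 1
G(17) = mex{1,1} = 0
P-positions are exactly the n with G(n) = 0.

0, 2, 4, 6, 8, 11, 13, 15, 17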